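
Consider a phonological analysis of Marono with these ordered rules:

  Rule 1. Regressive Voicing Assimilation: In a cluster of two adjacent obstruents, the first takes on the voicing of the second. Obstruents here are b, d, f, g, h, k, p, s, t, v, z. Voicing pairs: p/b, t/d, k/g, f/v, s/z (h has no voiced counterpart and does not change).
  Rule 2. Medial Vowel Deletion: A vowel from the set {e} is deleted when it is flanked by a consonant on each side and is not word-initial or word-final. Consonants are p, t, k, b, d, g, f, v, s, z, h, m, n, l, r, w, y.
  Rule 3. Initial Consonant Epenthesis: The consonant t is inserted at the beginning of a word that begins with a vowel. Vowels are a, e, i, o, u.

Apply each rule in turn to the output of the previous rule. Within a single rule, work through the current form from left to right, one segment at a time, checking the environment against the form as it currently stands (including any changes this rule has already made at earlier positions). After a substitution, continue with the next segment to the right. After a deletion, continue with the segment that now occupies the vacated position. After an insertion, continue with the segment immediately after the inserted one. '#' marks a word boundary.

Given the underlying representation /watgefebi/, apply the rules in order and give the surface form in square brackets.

Rule 1 Regressive Voicing Assimilation: [watgefebi] → [wadgefebi]
Rule 2 Medial Vowel Deletion: [wadgefebi] → [wadgfbi]
Rule 3 Initial Consonant Epenthesis: no change — [wadgfbi]

[wadgfbi]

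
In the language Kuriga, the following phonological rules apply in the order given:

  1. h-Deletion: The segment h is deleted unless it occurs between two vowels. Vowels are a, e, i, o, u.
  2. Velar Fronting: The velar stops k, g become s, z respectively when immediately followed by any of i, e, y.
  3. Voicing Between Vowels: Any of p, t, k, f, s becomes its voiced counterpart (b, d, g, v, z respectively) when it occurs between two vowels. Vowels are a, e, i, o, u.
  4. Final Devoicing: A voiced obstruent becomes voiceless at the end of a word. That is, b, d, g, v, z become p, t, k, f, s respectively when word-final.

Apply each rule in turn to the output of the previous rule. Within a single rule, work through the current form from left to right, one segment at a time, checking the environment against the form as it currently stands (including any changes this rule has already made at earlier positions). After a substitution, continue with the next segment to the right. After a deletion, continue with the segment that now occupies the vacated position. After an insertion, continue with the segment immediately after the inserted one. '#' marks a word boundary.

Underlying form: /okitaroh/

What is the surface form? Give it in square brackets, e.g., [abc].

1 h-Deletion: [okitaroh] → [okitaro]
2 Velar Fronting: [okitaro] → [ositaro]
3 Voicing Between Vowels: [ositaro] → [ozidaro]
4 Final Devoicing: no change — [ozidaro]

[ozidaro]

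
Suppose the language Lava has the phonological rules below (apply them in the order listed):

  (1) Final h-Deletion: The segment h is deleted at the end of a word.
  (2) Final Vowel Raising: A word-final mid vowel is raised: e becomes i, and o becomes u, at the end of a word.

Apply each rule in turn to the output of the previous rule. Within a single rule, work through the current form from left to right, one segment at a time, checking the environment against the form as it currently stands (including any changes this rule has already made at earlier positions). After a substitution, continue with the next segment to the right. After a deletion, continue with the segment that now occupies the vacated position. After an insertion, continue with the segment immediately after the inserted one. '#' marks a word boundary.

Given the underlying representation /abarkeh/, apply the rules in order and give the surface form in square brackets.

[abarki]

(1) Final h-Deletion: [abarkeh] → [abarke]
(2) Final Vowel Raising: [abarke] → [abarki]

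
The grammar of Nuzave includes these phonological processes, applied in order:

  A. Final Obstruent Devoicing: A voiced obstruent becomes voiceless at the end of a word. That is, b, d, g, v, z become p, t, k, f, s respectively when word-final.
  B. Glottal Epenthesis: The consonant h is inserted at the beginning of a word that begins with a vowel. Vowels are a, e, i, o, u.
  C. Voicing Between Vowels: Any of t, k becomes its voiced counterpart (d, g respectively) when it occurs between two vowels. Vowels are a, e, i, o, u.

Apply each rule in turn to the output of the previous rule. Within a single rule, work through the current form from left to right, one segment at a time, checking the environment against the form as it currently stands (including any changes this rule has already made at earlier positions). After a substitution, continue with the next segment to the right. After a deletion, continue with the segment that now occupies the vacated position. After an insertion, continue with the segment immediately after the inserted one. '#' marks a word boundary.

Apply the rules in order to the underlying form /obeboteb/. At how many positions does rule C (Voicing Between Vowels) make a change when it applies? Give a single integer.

1

A Final Obstruent Devoicing: [obeboteb] → [obebotep]
B Glottal Epenthesis: [obebotep] → [hobebotep]
C Voicing Between Vowels: [hobebotep] → [hobebodep]
Rule C changed 1 position(s).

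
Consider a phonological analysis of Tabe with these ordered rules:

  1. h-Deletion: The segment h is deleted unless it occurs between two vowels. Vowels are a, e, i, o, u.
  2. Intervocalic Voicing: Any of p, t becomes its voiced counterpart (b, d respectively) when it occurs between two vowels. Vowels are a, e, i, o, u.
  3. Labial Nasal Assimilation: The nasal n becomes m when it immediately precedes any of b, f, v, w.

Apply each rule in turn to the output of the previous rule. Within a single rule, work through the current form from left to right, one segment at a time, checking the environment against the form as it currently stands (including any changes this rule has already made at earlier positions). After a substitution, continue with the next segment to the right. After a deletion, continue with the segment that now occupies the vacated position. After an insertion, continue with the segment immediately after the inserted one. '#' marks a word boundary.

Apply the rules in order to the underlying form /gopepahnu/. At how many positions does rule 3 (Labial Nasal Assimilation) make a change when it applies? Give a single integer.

0

1 h-Deletion: [gopepahnu] → [gopepanu]
2 Intervocalic Voicing: [gopepanu] → [gobebanu]
3 Labial Nasal Assimilation: no change — [gobebanu]
Rule 3 changed 0 position(s).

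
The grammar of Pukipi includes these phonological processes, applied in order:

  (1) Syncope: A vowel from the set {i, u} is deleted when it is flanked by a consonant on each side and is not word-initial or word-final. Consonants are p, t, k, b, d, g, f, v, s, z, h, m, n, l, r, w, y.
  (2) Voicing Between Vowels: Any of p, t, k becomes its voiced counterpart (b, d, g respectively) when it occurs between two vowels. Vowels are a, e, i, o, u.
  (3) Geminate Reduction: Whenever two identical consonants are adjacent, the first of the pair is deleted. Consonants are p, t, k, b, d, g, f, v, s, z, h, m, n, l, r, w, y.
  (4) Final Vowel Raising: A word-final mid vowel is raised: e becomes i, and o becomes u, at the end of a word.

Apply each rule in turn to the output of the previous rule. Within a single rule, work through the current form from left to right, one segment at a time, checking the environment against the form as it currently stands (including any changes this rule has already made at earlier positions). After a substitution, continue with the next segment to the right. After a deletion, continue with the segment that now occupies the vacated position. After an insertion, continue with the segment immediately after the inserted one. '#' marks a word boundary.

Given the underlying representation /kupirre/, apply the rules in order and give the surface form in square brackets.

(1) Syncope: [kupirre] → [kprre]
(2) Voicing Between Vowels: no change — [kprre]
(3) Geminate Reduction: [kprre] → [kpre]
(4) Final Vowel Raising: [kpre] → [kpri]

[kpri]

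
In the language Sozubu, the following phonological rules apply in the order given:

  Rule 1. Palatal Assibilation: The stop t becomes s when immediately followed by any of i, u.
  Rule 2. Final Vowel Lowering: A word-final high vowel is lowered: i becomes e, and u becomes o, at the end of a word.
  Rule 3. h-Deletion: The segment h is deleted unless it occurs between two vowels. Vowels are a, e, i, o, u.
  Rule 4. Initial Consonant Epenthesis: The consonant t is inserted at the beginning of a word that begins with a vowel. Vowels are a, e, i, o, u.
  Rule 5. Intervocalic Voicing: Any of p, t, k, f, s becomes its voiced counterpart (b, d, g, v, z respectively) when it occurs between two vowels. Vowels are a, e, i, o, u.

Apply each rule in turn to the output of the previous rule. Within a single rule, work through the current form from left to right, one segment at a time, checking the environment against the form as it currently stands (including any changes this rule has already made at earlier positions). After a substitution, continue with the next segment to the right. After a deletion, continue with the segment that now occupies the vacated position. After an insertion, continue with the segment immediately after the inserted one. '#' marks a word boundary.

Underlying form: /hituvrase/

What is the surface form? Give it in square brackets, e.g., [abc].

[tizuvraze]

Rule 1 Palatal Assibilation: [hituvrase] → [hisuvrase]
Rule 2 Final Vowel Lowering: no change — [hisuvrase]
Rule 3 h-Deletion: [hisuvrase] → [isuvrase]
Rule 4 Initial Consonant Epenthesis: [isuvrase] → [tisuvrase]
Rule 5 Intervocalic Voicing: [tisuvrase] → [tizuvraze]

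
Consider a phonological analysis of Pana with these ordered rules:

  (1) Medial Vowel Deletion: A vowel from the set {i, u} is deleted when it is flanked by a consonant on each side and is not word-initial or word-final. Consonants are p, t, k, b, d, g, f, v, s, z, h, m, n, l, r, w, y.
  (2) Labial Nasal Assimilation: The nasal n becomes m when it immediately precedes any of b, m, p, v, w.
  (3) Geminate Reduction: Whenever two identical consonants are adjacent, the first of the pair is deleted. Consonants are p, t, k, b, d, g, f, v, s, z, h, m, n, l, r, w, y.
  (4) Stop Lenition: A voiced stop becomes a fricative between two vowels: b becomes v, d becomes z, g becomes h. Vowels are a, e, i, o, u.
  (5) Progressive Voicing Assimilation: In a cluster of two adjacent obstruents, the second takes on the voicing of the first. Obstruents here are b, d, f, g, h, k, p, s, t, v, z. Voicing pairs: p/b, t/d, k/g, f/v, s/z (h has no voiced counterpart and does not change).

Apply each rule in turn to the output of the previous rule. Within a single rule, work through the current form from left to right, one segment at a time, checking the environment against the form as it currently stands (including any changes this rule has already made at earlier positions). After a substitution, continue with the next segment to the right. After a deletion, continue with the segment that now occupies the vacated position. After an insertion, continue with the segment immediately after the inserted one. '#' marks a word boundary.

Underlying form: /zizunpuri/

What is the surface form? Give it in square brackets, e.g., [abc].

[zmpri]

(1) Medial Vowel Deletion: [zizunpuri] → [zznpri]
(2) Labial Nasal Assimilation: [zznpri] → [zzmpri]
(3) Geminate Reduction: [zzmpri] → [zmpri]
(4) Stop Lenition: no change — [zmpri]
(5) Progressive Voicing Assimilation: no change — [zmpri]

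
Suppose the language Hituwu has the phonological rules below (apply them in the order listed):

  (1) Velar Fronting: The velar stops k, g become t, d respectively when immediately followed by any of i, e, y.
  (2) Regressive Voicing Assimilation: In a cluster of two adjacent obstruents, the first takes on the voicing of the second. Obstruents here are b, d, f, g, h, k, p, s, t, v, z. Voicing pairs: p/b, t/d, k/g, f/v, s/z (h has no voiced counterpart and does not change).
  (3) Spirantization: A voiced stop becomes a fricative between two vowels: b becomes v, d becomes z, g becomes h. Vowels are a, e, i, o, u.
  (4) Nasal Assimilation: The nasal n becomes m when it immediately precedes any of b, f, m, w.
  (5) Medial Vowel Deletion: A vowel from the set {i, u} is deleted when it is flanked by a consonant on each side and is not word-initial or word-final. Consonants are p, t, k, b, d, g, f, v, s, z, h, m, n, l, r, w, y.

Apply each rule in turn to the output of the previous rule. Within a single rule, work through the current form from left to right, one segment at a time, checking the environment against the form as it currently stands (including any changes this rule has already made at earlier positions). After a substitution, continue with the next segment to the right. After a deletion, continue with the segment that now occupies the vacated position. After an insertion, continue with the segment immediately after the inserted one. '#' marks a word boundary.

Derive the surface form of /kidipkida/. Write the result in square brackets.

(1) Velar Fronting: [kidipkida] → [tidiptida]
(2) Regressive Voicing Assimilation: no change — [tidiptida]
(3) Spirantization: [tidiptida] → [tiziptiza]
(4) Nasal Assimilation: no change — [tiziptiza]
(5) Medial Vowel Deletion: [tiziptiza] → [tzptza]

[tzptza]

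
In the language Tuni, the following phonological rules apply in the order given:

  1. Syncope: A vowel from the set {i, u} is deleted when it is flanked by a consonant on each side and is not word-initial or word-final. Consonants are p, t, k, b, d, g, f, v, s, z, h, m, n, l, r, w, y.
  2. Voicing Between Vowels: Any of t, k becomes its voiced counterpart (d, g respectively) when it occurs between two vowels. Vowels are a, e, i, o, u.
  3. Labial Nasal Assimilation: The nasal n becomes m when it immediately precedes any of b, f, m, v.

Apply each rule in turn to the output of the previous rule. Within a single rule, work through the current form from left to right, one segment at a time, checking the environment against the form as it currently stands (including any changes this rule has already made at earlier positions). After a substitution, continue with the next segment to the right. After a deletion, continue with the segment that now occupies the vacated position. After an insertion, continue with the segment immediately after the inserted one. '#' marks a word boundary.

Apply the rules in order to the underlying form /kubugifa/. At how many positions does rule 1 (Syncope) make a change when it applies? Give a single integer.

3

1 Syncope: [kubugifa] → [kbgfa]
2 Voicing Between Vowels: no change — [kbgfa]
3 Labial Nasal Assimilation: no change — [kbgfa]
Rule 1 changed 3 position(s).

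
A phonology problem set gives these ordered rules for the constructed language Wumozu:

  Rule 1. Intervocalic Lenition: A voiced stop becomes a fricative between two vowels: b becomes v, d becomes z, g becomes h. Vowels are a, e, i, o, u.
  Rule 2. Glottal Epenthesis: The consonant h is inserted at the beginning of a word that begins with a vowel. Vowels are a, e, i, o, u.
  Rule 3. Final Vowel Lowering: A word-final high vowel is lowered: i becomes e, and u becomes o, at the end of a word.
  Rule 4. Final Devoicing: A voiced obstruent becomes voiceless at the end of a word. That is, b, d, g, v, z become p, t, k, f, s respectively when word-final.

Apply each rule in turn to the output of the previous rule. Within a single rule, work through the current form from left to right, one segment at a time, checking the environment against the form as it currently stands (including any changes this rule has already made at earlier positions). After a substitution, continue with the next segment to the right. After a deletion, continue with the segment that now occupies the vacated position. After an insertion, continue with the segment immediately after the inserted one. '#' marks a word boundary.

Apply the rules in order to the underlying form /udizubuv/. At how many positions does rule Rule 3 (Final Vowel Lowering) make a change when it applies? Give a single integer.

Rule 1 Intervocalic Lenition: [udizubuv] → [uzizuvuv]
Rule 2 Glottal Epenthesis: [uzizuvuv] → [huzizuvuv]
Rule 3 Final Vowel Lowering: no change — [huzizuvuv]
Rule 4 Final Devoicing: [huzizuvuv] → [huzizuvuf]
Rule Rule 3 changed 0 position(s).

0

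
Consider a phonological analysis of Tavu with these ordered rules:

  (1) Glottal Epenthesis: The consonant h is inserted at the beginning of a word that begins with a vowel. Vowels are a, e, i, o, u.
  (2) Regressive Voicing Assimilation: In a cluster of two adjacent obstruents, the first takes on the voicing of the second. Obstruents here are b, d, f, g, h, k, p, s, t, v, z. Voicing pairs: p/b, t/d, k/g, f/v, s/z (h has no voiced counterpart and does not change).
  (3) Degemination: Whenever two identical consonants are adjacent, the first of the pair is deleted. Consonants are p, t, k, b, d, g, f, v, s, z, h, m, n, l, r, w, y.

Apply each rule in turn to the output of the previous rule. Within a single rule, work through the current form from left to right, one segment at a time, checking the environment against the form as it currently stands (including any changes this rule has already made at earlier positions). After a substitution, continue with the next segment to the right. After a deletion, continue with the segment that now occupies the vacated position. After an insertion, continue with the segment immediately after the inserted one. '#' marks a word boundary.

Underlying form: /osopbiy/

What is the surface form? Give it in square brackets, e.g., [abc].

(1) Glottal Epenthesis: [osopbiy] → [hosopbiy]
(2) Regressive Voicing Assimilation: [hosopbiy] → [hosobbiy]
(3) Degemination: [hosobbiy] → [hosobiy]

[hosobiy]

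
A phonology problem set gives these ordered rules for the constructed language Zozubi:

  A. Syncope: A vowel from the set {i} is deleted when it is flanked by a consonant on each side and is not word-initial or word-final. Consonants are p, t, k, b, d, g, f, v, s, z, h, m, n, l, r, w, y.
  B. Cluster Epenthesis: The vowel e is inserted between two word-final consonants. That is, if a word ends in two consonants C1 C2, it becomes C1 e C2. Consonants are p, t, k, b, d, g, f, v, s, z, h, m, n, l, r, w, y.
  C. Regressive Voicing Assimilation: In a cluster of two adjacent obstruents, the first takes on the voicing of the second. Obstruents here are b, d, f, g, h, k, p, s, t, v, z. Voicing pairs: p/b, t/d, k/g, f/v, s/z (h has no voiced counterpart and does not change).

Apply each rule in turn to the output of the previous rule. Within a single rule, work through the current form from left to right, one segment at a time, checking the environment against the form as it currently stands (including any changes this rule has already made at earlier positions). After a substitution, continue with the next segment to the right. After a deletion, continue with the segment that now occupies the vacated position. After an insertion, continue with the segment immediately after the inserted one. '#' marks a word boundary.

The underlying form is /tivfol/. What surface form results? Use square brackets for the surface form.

[dffol]

A Syncope: [tivfol] → [tvfol]
B Cluster Epenthesis: no change — [tvfol]
C Regressive Voicing Assimilation: [tvfol] → [dffol]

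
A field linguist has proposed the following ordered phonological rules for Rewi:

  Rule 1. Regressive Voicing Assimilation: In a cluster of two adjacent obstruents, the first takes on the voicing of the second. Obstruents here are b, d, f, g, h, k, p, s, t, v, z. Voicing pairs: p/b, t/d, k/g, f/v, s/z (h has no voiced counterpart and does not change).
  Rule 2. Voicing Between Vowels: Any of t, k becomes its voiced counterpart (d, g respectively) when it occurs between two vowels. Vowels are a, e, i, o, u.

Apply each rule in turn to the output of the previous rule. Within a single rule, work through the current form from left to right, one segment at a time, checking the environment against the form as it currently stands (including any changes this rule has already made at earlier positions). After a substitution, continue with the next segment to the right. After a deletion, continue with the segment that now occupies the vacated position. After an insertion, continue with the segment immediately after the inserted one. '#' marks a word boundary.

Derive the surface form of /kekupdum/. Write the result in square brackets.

Rule 1 Regressive Voicing Assimilation: [kekupdum] → [kekubdum]
Rule 2 Voicing Between Vowels: [kekubdum] → [kegubdum]

[kegubdum]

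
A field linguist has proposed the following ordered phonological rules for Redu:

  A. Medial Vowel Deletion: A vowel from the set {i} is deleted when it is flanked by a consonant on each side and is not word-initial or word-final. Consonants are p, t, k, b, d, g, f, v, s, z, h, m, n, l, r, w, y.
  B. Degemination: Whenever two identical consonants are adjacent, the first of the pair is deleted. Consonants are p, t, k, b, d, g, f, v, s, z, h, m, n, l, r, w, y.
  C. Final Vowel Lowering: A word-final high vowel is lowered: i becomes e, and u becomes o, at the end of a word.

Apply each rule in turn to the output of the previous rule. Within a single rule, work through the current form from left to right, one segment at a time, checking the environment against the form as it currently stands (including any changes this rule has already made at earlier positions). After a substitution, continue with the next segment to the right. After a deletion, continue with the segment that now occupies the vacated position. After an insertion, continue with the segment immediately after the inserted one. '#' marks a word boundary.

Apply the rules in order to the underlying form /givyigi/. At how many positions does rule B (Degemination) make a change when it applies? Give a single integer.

0

A Medial Vowel Deletion: [givyigi] → [gvygi]
B Degemination: no change — [gvygi]
C Final Vowel Lowering: [gvygi] → [gvyge]
Rule B changed 0 position(s).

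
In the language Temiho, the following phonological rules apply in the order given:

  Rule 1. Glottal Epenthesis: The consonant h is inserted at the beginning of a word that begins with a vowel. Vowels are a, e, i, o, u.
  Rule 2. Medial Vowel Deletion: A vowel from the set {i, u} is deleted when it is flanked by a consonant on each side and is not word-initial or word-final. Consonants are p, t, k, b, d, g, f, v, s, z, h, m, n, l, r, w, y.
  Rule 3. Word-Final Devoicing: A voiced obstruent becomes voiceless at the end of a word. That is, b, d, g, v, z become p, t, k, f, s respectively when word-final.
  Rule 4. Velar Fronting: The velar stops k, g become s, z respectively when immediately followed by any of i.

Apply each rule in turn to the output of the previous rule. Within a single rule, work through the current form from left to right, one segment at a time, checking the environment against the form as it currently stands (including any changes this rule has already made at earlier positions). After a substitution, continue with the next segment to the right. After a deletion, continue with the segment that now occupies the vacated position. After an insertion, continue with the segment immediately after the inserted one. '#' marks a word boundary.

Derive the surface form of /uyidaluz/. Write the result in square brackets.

[hydals]

Rule 1 Glottal Epenthesis: [uyidaluz] → [huyidaluz]
Rule 2 Medial Vowel Deletion: [huyidaluz] → [hydalz]
Rule 3 Word-Final Devoicing: [hydalz] → [hydals]
Rule 4 Velar Fronting: no change — [hydals]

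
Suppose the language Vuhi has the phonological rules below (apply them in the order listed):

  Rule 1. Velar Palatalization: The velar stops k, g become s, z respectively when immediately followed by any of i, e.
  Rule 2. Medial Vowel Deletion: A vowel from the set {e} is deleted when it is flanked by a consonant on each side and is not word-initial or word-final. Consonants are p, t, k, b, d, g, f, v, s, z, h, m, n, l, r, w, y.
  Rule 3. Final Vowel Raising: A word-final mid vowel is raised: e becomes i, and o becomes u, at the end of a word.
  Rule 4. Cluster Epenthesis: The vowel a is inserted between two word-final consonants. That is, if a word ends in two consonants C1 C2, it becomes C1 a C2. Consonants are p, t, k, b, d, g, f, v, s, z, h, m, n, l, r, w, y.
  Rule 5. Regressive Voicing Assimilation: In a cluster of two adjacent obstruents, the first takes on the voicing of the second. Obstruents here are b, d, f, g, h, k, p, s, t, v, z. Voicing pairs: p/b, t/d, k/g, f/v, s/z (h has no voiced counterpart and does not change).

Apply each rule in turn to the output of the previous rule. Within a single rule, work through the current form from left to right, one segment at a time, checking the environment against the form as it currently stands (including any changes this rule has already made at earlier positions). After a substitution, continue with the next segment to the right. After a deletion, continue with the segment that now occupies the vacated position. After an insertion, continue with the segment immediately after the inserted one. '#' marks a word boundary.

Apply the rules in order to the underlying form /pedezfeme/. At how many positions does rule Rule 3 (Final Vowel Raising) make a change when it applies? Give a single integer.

Rule 1 Velar Palatalization: no change — [pedezfeme]
Rule 2 Medial Vowel Deletion: [pedezfeme] → [pdzfme]
Rule 3 Final Vowel Raising: [pdzfme] → [pdzfmi]
Rule 4 Cluster Epenthesis: no change — [pdzfmi]
Rule 5 Regressive Voicing Assimilation: [pdzfmi] → [bdsfmi]
Rule Rule 3 changed 1 position(s).

1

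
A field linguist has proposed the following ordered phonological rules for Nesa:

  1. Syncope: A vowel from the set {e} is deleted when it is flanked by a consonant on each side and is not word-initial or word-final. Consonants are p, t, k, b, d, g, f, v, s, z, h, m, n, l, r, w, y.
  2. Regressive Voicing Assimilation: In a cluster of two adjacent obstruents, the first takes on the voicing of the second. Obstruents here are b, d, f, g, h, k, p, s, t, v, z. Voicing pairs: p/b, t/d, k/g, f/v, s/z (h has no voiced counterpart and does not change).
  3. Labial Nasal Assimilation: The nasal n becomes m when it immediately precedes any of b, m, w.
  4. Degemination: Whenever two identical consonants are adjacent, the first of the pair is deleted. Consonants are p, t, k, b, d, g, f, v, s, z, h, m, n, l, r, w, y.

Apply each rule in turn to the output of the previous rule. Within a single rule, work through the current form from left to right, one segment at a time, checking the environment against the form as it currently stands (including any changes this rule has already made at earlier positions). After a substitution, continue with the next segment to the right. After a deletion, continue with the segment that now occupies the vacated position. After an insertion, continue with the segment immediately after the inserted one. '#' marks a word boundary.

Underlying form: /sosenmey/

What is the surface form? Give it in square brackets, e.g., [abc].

1 Syncope: [sosenmey] → [sosnmy]
2 Regressive Voicing Assimilation: no change — [sosnmy]
3 Labial Nasal Assimilation: [sosnmy] → [sosmmy]
4 Degemination: [sosmmy] → [sosmy]

[sosmy]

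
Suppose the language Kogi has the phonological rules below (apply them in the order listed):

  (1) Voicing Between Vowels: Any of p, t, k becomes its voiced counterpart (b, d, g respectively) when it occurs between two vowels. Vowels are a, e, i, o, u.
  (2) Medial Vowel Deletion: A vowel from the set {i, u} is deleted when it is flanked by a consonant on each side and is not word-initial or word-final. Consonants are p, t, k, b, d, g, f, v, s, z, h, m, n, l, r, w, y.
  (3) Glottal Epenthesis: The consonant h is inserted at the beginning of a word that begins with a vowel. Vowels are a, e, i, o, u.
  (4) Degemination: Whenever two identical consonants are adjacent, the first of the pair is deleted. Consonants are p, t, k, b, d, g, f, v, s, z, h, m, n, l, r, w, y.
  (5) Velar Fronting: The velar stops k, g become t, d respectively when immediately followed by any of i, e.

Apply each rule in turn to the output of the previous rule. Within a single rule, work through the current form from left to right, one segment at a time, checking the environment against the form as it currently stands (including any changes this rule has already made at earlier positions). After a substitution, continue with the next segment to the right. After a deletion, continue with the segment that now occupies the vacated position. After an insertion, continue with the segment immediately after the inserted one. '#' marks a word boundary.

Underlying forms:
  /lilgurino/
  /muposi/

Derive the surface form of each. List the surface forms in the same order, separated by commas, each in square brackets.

[lgrno], [mbosi]

/lilgurino/:
  (1) Voicing Between Vowels: no change — [lilgurino]
  (2) Medial Vowel Deletion: [lilgurino] → [llgrno]
  (3) Glottal Epenthesis: no change — [llgrno]
  (4) Degemination: [llgrno] → [lgrno]
  (5) Velar Fronting: no change — [lgrno]
/muposi/:
  (1) Voicing Between Vowels: [muposi] → [mubosi]
  (2) Medial Vowel Deletion: [mubosi] → [mbosi]
  (3) Glottal Epenthesis: no change — [mbosi]
  (4) Degemination: no change — [mbosi]
  (5) Velar Fronting: no change — [mbosi]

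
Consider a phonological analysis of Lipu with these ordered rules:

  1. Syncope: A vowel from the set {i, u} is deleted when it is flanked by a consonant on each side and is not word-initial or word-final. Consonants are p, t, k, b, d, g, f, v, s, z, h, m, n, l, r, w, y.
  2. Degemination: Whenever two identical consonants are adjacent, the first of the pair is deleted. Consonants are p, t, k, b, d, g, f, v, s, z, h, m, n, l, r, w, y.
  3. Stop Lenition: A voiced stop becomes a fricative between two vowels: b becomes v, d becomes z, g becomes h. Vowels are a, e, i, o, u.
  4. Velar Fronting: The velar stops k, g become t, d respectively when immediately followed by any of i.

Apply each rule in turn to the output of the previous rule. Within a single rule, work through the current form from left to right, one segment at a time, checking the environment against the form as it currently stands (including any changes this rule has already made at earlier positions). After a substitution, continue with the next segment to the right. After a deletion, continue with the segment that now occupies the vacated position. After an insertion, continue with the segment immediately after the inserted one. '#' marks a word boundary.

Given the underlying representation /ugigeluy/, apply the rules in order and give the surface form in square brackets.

[uhely]

1 Syncope: [ugigeluy] → [uggely]
2 Degemination: [uggely] → [ugely]
3 Stop Lenition: [ugely] → [uhely]
4 Velar Fronting: no change — [uhely]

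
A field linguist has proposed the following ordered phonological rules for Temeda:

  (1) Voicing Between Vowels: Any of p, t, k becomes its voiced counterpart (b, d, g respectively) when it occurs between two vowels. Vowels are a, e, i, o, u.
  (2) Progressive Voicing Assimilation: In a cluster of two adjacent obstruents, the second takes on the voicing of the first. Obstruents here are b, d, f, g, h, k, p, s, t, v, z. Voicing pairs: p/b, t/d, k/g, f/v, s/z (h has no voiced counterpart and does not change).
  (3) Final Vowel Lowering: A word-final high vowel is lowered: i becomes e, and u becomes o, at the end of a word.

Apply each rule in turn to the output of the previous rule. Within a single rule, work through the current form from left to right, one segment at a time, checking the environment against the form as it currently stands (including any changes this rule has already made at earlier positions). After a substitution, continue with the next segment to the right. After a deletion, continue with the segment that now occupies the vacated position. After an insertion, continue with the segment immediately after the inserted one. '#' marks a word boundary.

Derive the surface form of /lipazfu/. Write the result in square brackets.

(1) Voicing Between Vowels: [lipazfu] → [libazfu]
(2) Progressive Voicing Assimilation: [libazfu] → [libazvu]
(3) Final Vowel Lowering: [libazvu] → [libazvo]

[libazvo]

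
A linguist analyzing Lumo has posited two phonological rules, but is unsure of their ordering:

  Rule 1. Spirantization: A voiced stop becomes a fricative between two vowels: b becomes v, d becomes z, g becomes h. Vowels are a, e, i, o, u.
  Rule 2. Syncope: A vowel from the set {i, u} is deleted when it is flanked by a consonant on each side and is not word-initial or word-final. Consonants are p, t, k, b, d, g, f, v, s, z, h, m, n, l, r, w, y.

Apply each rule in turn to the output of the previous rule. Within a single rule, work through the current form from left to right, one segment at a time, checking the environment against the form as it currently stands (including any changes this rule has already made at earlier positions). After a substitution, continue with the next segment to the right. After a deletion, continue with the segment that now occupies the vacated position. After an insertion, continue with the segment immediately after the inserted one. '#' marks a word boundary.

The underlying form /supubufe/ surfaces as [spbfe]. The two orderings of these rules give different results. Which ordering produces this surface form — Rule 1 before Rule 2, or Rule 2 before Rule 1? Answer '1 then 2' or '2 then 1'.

Order 1 then 2:
  1 Spirantization: [supubufe] → [supuvufe]
  2 Syncope: [supuvufe] → [spvfe]
  result: [spvfe]
Order 2 then 1:
  2 Syncope: [supubufe] → [spbfe]
  1 Spirantization: no change — [spbfe]
  result: [spbfe]

2 then 1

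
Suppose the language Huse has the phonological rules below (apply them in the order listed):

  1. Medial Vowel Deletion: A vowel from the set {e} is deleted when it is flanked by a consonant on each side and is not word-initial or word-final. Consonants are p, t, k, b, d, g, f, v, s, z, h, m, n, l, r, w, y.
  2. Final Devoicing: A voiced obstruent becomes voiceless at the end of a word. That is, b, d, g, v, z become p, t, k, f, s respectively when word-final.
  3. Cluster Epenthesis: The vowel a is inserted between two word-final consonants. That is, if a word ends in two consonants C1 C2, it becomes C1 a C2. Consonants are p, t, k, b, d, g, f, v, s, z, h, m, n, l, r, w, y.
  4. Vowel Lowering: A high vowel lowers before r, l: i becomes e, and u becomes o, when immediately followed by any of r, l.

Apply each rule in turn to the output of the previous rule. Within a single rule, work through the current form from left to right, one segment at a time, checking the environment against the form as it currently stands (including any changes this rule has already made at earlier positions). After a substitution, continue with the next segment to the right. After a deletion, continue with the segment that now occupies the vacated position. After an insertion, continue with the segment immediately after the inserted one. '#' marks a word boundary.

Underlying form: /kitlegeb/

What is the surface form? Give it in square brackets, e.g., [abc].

[kitlgap]

1 Medial Vowel Deletion: [kitlegeb] → [kitlgb]
2 Final Devoicing: [kitlgb] → [kitlgp]
3 Cluster Epenthesis: [kitlgp] → [kitlgap]
4 Vowel Lowering: no change — [kitlgap]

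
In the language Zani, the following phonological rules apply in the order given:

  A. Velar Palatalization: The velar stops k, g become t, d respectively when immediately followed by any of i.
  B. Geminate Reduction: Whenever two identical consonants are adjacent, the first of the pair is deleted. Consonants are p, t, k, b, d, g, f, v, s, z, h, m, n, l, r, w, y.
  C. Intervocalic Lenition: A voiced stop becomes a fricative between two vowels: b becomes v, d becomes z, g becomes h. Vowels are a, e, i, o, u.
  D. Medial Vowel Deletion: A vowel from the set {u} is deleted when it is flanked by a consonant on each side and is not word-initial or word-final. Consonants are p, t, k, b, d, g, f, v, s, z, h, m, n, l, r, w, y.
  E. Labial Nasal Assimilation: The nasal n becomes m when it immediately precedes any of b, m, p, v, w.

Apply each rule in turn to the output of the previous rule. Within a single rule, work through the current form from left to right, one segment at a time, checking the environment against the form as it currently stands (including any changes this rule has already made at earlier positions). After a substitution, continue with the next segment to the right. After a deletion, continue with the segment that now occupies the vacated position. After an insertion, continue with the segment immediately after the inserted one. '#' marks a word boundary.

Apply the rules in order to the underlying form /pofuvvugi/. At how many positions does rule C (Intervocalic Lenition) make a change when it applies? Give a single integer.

1

A Velar Palatalization: [pofuvvugi] → [pofuvvudi]
B Geminate Reduction: [pofuvvudi] → [pofuvudi]
C Intervocalic Lenition: [pofuvudi] → [pofuvuzi]
D Medial Vowel Deletion: [pofuvuzi] → [pofvzi]
E Labial Nasal Assimilation: no change — [pofvzi]
Rule C changed 1 position(s).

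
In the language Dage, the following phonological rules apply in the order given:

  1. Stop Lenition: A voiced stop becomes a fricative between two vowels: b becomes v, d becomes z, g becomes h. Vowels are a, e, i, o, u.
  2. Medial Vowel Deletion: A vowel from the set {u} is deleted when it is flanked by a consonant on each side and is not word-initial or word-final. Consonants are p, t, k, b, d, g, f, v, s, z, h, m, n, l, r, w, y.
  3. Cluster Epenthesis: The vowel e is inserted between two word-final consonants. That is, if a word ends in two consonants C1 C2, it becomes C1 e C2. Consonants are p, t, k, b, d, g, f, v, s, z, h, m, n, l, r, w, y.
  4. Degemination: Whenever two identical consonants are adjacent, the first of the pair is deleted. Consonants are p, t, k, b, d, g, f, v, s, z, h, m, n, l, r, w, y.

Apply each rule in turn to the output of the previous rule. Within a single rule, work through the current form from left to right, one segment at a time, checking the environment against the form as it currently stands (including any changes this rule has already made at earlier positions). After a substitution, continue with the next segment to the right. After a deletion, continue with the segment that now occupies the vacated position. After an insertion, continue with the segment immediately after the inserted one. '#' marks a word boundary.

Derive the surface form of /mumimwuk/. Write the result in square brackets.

1 Stop Lenition: no change — [mumimwuk]
2 Medial Vowel Deletion: [mumimwuk] → [mmimwk]
3 Cluster Epenthesis: [mmimwk] → [mmimwek]
4 Degemination: [mmimwek] → [mimwek]

[mimwek]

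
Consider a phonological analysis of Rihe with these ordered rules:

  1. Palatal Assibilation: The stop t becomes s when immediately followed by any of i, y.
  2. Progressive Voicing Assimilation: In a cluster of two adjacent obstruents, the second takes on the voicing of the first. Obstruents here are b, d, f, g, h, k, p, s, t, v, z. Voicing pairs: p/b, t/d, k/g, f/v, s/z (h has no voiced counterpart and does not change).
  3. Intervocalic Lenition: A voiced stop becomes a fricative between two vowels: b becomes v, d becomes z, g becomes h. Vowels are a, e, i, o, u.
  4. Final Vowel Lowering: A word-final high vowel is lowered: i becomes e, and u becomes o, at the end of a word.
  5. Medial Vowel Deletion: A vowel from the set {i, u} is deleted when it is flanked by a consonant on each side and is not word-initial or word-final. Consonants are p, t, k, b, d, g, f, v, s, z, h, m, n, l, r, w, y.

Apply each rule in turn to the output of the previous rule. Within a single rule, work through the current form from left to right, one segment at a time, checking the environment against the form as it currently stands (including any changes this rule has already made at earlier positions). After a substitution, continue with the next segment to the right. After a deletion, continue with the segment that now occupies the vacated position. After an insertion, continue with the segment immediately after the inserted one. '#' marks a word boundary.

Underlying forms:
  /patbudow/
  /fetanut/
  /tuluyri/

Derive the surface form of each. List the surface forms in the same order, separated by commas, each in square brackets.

[patpzow], [fetant], [tlyre]

/patbudow/:
  1 Palatal Assibilation: no change — [patbudow]
  2 Progressive Voicing Assimilation: [patbudow] → [patpudow]
  3 Intervocalic Lenition: [patpudow] → [patpuzow]
  4 Final Vowel Lowering: no change — [patpuzow]
  5 Medial Vowel Deletion: [patpuzow] → [patpzow]
/fetanut/:
  1 Palatal Assibilation: no change — [fetanut]
  2 Progressive Voicing Assimilation: no change — [fetanut]
  3 Intervocalic Lenition: no change — [fetanut]
  4 Final Vowel Lowering: no change — [fetanut]
  5 Medial Vowel Deletion: [fetanut] → [fetant]
/tuluyri/:
  1 Palatal Assibilation: no change — [tuluyri]
  2 Progressive Voicing Assimilation: no change — [tuluyri]
  3 Intervocalic Lenition: no change — [tuluyri]
  4 Final Vowel Lowering: [tuluyri] → [tuluyre]
  5 Medial Vowel Deletion: [tuluyre] → [tlyre]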